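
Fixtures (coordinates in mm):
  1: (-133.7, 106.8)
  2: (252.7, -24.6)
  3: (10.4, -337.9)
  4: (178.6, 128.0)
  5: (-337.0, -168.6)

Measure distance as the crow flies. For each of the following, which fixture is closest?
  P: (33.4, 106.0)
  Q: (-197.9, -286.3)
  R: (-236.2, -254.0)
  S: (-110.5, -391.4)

P at (33.4, 106.0):
  1: √((-167.1)² + (0.8)²) = √(27922.410 + 0.640) = 167.1 mm
  2: √((219.3)² + (-130.6)²) = √(48092.490 + 17056.360) = 255.2 mm
  3: √((-23.0)² + (-443.9)²) = √(529.000 + 197047.210) = 444.5 mm
  4: √((145.2)² + (22.0)²) = √(21083.040 + 484.000) = 146.9 mm
  5: √((-370.4)² + (-274.6)²) = √(137196.160 + 75405.160) = 461.1 mm
  → nearest: 4 (146.9 mm)
Q at (-197.9, -286.3):
  1: √((64.2)² + (393.1)²) = √(4121.640 + 154527.610) = 398.3 mm
  2: √((450.6)² + (261.7)²) = √(203040.360 + 68486.890) = 521.1 mm
  3: √((208.3)² + (-51.6)²) = √(43388.890 + 2662.560) = 214.6 mm
  4: √((376.5)² + (414.3)²) = √(141752.250 + 171644.490) = 559.8 mm
  5: √((-139.1)² + (117.7)²) = √(19348.810 + 13853.290) = 182.2 mm
  → nearest: 5 (182.2 mm)
R at (-236.2, -254.0):
  1: √((102.5)² + (360.8)²) = √(10506.250 + 130176.640) = 375.1 mm
  2: √((488.9)² + (229.4)²) = √(239023.210 + 52624.360) = 540.0 mm
  3: √((246.6)² + (-83.9)²) = √(60811.560 + 7039.210) = 260.5 mm
  4: √((414.8)² + (382.0)²) = √(172059.040 + 145924.000) = 563.9 mm
  5: √((-100.8)² + (85.4)²) = √(10160.640 + 7293.160) = 132.1 mm
  → nearest: 5 (132.1 mm)
S at (-110.5, -391.4):
  1: √((-23.2)² + (498.2)²) = √(538.240 + 248203.240) = 498.7 mm
  2: √((363.2)² + (366.8)²) = √(131914.240 + 134542.240) = 516.2 mm
  3: √((120.9)² + (53.5)²) = √(14616.810 + 2862.250) = 132.2 mm
  4: √((289.1)² + (519.4)²) = √(83578.810 + 269776.360) = 594.4 mm
  5: √((-226.5)² + (222.8)²) = √(51302.250 + 49639.840) = 317.7 mm
  → nearest: 3 (132.2 mm)

P→4; Q→5; R→5; S→3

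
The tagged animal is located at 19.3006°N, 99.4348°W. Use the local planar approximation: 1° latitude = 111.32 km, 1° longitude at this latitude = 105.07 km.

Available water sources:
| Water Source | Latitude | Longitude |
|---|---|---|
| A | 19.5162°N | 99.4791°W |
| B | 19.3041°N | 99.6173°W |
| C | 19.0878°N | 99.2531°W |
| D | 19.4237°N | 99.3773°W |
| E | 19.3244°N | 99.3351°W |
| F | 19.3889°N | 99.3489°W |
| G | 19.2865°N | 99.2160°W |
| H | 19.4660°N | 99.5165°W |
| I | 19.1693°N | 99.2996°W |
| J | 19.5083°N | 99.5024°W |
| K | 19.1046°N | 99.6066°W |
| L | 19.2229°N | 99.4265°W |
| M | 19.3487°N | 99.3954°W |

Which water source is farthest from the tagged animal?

C

Distances from 19.3006°N, 99.4348°W:
A: √((0.2156·111.32)² + (-0.0443·105.07)²) = √(576.028416 + 21.665310) = 24.4478 km
B: √((0.0035·111.32)² + (-0.1825·105.07)²) = √(0.151804 + 367.691171) = 19.1792 km
C: √((-0.2128·111.32)² + (0.1817·105.07)²) = √(561.163794 + 364.474643) = 30.4243 km
D: √((0.1231·111.32)² + (0.0575·105.07)²) = √(187.785693 + 36.500024) = 14.9762 km
E: √((0.0238·111.32)² + (0.0997·105.07)²) = √(7.019405 + 109.735660) = 10.8053 km
F: √((0.0883·111.32)² + (0.0859·105.07)²) = √(96.620171 + 81.459885) = 13.3447 km
G: √((-0.0141·111.32)² + (0.2188·105.07)²) = √(2.463682 + 528.508650) = 23.0428 km
H: √((0.1654·111.32)² + (-0.0817·105.07)²) = √(339.013822 + 73.688816) = 20.3151 km
I: √((-0.1313·111.32)² + (0.1352·105.07)²) = √(213.636693 + 201.795207) = 20.3821 km
J: √((0.2077·111.32)² + (-0.0676·105.07)²) = √(534.588225 + 50.448802) = 24.1875 km
K: √((-0.1960·111.32)² + (-0.1718·105.07)²) = √(476.056542 + 325.839540) = 28.3178 km
L: √((-0.0777·111.32)² + (0.0083·105.07)²) = √(74.814957 + 0.760525) = 8.6934 km
M: √((0.0481·111.32)² + (0.0394·105.07)²) = √(28.670585 + 17.137596) = 6.7682 km
Maximum: C at 30.4243 km.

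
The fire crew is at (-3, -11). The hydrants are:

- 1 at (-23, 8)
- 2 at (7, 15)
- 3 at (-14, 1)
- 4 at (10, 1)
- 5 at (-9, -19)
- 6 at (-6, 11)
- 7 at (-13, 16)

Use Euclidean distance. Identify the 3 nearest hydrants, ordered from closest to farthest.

5, 3, 4

Distances from (-3, -11):
1: √((-20)² + (19)²) = √(400.000 + 361.000) = 27.6
2: √((10)² + (26)²) = √(100.000 + 676.000) = 27.9
3: √((-11)² + (12)²) = √(121.000 + 144.000) = 16.3
4: √((13)² + (12)²) = √(169.000 + 144.000) = 17.7
5: √((-6)² + (-8)²) = √(36.000 + 64.000) = 10.0
6: √((-3)² + (22)²) = √(9.000 + 484.000) = 22.2
7: √((-10)² + (27)²) = √(100.000 + 729.000) = 28.8
Sorted: 5 (10.0) < 3 (16.3) < 4 (17.7) < 6 (22.2) < 1 (27.6) < …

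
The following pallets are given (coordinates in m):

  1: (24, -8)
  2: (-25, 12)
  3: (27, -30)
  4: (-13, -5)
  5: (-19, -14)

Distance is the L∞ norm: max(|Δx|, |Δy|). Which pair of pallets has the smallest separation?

Pairwise distances:
4–5: max(|-6|, |-9|) = 9 m
2–4: max(|12|, |-17|) = 17 m
1–3: max(|3|, |-22|) = 22 m
2–5: max(|6|, |-26|) = 26 m
1–4: max(|-37|, |3|) = 37 m
3–4: max(|-40|, |25|) = 40 m
1–5: max(|-43|, |-6|) = 43 m
3–5: max(|-46|, |16|) = 46 m
1–2: max(|-49|, |20|) = 49 m
2–3: max(|52|, |-42|) = 52 m
Closest pair: 4–5 at 9 m.

4 and 5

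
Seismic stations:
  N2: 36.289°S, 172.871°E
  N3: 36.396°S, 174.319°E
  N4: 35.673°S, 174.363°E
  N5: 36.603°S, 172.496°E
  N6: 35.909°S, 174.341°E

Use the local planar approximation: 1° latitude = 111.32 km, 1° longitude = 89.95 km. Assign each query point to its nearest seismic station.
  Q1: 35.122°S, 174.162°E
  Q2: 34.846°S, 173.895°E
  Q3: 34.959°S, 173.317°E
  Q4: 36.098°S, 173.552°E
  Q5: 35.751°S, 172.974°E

Q1 at 35.122°S, 174.162°E:
  N2: 174.246 km
  N3: 142.523 km
  N4: 63.946 km
  N5: 222.795 km
  N6: 89.076 km
  → nearest: N4 (63.946 km)
Q2 at 34.846°S, 173.895°E:
  N2: 185.169 km
  N3: 176.711 km
  N4: 101.230 km
  N5: 232.574 km
  N6: 124.949 km
  → nearest: N4 (101.230 km)
Q3 at 34.959°S, 173.317°E:
  N2: 153.395 km
  N3: 183.610 km
  N4: 123.166 km
  N5: 197.348 km
  N6: 140.242 km
  → nearest: N4 (123.166 km)
Q4 at 36.098°S, 173.552°E:
  N2: 64.841 km
  N3: 76.553 km
  N4: 86.948 km
  N5: 110.376 km
  N6: 74.024 km
  → nearest: N2 (64.841 km)
Q5 at 35.751°S, 172.974°E:
  N2: 60.603 km
  N3: 140.685 km
  N4: 125.242 km
  N5: 104.135 km
  N6: 124.213 km
  → nearest: N2 (60.603 km)

Q1→N4; Q2→N4; Q3→N4; Q4→N2; Q5→N2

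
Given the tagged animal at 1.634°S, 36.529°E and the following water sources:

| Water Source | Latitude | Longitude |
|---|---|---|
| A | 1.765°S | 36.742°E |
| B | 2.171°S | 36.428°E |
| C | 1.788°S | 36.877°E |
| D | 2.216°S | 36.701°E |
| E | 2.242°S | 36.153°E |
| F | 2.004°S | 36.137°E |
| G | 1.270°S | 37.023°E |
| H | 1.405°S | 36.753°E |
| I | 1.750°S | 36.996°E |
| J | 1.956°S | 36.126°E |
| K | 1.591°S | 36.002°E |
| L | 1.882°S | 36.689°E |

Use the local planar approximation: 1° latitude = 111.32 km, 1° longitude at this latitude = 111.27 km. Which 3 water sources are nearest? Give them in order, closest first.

A, L, H

Distances from 1.634°S, 36.529°E:
A: √((-0.131·111.32)² + (0.213·111.27)²) = √(212.66156 + 561.71417) = 27.828 km
B: √((-0.537·111.32)² + (-0.101·111.27)²) = √(3573.50971 + 126.29871) = 60.826 km
C: √((-0.154·111.32)² + (0.348·111.27)²) = √(293.89205 + 1499.39019) = 42.347 km
D: √((-0.582·111.32)² + (0.172·111.27)²) = √(4197.51604 + 366.27989) = 67.556 km
E: √((-0.608·111.32)² + (-0.376·111.27)²) = √(4580.92893 + 1750.37808) = 79.570 km
F: √((-0.370·111.32)² + (-0.392·111.27)²) = √(1696.48429 + 1902.51597) = 59.992 km
G: √((0.364·111.32)² + (0.494·111.27)²) = √(1641.90930 + 3021.41286) = 68.289 km
H: √((0.229·111.32)² + (0.224·111.27)²) = √(649.85634 + 621.22970) = 35.652 km
I: √((-0.116·111.32)² + (0.467·111.27)²) = √(166.74867 + 2700.16272) = 53.544 km
J: √((-0.322·111.32)² + (-0.403·111.27)²) = √(1284.86689 + 2010.78792) = 57.408 km
K: √((0.043·111.32)² + (-0.527·111.27)²) = √(22.91307 + 3438.56633) = 58.834 km
L: √((-0.248·111.32)² + (0.160·111.27)²) = √(762.16633 + 316.95393) = 32.850 km
Sorted: A (27.828 km) < L (32.850 km) < H (35.652 km) < C (42.347 km) < I (53.544 km) < …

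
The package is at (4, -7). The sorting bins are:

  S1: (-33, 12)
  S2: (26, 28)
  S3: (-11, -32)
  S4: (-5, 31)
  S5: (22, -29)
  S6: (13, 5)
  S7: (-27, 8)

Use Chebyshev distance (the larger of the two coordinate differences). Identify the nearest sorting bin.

S6

Distances from (4, -7):
S1: max(|-37|, |19|) = 37
S2: max(|22|, |35|) = 35
S3: max(|-15|, |-25|) = 25
S4: max(|-9|, |38|) = 38
S5: max(|18|, |-22|) = 22
S6: max(|9|, |12|) = 12
S7: max(|-31|, |15|) = 31
Minimum: S6 at 12.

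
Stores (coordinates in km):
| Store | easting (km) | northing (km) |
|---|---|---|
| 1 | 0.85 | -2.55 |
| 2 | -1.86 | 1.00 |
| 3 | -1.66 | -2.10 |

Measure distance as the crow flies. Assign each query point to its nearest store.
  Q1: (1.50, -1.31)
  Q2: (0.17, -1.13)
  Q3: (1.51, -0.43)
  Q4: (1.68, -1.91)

Q1 at (1.50, -1.31):
  1: 1.40 km
  2: 4.08 km
  3: 3.26 km
  → nearest: 1 (1.40 km)
Q2 at (0.17, -1.13):
  1: 1.57 km
  2: 2.94 km
  3: 2.07 km
  → nearest: 1 (1.57 km)
Q3 at (1.51, -0.43):
  1: 2.22 km
  2: 3.66 km
  3: 3.58 km
  → nearest: 1 (2.22 km)
Q4 at (1.68, -1.91):
  1: 1.05 km
  2: 4.58 km
  3: 3.35 km
  → nearest: 1 (1.05 km)

Q1→1; Q2→1; Q3→1; Q4→1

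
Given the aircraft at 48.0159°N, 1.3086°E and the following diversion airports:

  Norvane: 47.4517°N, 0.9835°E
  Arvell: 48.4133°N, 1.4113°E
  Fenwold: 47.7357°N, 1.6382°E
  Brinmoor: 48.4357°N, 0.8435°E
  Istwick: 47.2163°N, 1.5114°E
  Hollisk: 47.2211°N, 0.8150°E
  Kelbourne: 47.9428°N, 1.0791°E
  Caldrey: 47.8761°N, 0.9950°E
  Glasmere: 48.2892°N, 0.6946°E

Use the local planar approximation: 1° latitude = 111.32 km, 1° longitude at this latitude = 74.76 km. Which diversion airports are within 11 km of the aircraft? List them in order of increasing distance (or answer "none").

Distances from 48.0159°N, 1.3086°E:
Norvane: √((-0.5642·111.32)² + (-0.3251·74.76)²) = √(3944.687092 + 590.707554) = 67.3453 km
Arvell: √((0.3974·111.32)² + (0.1027·74.76)²) = √(1957.050899 + 58.949411) = 44.8999 km
Fenwold: √((-0.2802·111.32)² + (0.3296·74.76)²) = √(972.932380 + 607.173756) = 39.7505 km
Brinmoor: √((0.4198·111.32)² + (-0.4651·74.76)²) = √(2183.892535 + 1209.013818) = 58.2487 km
Istwick: √((-0.7996·111.32)² + (0.2028·74.76)²) = √(7923.042148 + 229.865867) = 90.2935 km
Hollisk: √((-0.7948·111.32)² + (-0.4936·74.76)²) = √(7828.203595 + 1361.723359) = 95.8641 km
Kelbourne: √((-0.0731·111.32)² + (-0.2295·74.76)²) = √(66.218776 + 294.377061) = 18.9894 km
Caldrey: √((-0.1398·111.32)² + (-0.3136·74.76)²) = √(242.192527 + 549.655646) = 28.1398 km
Glasmere: √((0.2733·111.32)² + (-0.6140·74.76)²) = √(925.604929 + 2107.052359) = 55.0696 km
Threshold 11 km: none within range.

none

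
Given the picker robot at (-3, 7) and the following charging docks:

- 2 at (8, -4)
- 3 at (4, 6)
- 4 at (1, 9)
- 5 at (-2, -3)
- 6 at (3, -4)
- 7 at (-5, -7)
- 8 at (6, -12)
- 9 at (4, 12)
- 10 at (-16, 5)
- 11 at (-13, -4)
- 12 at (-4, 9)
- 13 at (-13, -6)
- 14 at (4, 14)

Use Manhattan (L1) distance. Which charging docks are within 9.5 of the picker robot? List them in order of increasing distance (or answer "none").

12, 4, 3

Distances from (-3, 7):
2: |11| + |-11| = 11 + 11 = 22
3: |7| + |-1| = 7 + 1 = 8
4: |4| + |2| = 4 + 2 = 6
5: |1| + |-10| = 1 + 10 = 11
6: |6| + |-11| = 6 + 11 = 17
7: |-2| + |-14| = 2 + 14 = 16
8: |9| + |-19| = 9 + 19 = 28
9: |7| + |5| = 7 + 5 = 12
10: |-13| + |-2| = 13 + 2 = 15
11: |-10| + |-11| = 10 + 11 = 21
12: |-1| + |2| = 1 + 2 = 3
13: |-10| + |-13| = 10 + 13 = 23
14: |7| + |7| = 7 + 7 = 14
Threshold 9.5: 12 (3), 4 (6), 3 (8) are within range.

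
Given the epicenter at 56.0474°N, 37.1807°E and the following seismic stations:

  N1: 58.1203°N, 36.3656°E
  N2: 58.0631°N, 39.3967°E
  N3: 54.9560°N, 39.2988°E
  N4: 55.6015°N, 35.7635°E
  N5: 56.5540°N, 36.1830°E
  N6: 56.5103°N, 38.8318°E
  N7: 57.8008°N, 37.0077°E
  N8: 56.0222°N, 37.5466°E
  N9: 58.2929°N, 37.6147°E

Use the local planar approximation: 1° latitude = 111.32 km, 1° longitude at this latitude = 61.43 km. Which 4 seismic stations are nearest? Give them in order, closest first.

N8, N5, N4, N6

Distances from 56.0474°N, 37.1807°E:
N1: 236.1253 km
N2: 262.4518 km
N3: 178.0192 km
N4: 100.2152 km
N5: 83.2867 km
N6: 113.7664 km
N7: 195.4776 km
N8: 22.6516 km
N9: 251.3868 km
Sorted: N8 (22.6516 km) < N5 (83.2867 km) < N4 (100.2152 km) < N6 (113.7664 km) < N3 (178.0192 km) < N7 (195.4776 km) < …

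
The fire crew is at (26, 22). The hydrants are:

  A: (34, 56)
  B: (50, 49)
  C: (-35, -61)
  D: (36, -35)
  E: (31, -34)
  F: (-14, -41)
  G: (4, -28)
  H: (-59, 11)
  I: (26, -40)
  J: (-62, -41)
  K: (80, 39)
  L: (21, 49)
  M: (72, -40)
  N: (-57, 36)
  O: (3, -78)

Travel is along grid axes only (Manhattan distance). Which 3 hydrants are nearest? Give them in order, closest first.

Distances from (26, 22):
A: |8| + |34| = 8 + 34 = 42
B: |24| + |27| = 24 + 27 = 51
C: |-61| + |-83| = 61 + 83 = 144
D: |10| + |-57| = 10 + 57 = 67
E: |5| + |-56| = 5 + 56 = 61
F: |-40| + |-63| = 40 + 63 = 103
G: |-22| + |-50| = 22 + 50 = 72
H: |-85| + |-11| = 85 + 11 = 96
I: |0| + |-62| = 0 + 62 = 62
J: |-88| + |-63| = 88 + 63 = 151
K: |54| + |17| = 54 + 17 = 71
L: |-5| + |27| = 5 + 27 = 32
M: |46| + |-62| = 46 + 62 = 108
N: |-83| + |14| = 83 + 14 = 97
O: |-23| + |-100| = 23 + 100 = 123
Sorted: L (32) < A (42) < B (51) < E (61) < I (62) < …

L, A, B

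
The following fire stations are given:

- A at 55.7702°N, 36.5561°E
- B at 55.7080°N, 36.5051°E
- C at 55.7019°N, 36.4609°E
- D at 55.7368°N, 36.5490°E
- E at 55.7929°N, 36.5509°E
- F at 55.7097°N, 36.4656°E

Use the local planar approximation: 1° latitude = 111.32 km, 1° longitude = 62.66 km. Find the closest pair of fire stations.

Pairwise distances:
A–B: 7.6260 km
A–C: 9.6640 km
A–D: 3.7446 km
A–E: 2.5479 km
A–F: 8.8043 km
B–C: 2.8516 km
B–D: 4.2244 km
B–E: 9.8772 km
B–F: 2.4823 km
C–D: 6.7504 km
C–E: 11.5941 km
C–F: 0.9169 km
D–E: 6.2462 km
D–F: 6.0341 km
E–F: 10.6934 km
Closest pair: C–F at 0.9169 km.

C and F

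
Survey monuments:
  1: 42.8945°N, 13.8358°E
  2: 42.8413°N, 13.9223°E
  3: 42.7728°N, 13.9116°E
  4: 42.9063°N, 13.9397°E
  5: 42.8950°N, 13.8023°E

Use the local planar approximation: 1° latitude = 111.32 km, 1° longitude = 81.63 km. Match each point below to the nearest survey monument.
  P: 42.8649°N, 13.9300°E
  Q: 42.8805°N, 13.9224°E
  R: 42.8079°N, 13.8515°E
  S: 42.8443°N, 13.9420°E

P→2; Q→4; R→3; S→2

P at 42.8649°N, 13.9300°E:
  1: 8.3658 km
  2: 2.7013 km
  3: 10.3620 km
  4: 4.6762 km
  5: 10.9494 km
  → nearest: 2 (2.7013 km)
Q at 42.8805°N, 13.9224°E:
  1: 7.2389 km
  2: 4.3638 km
  3: 12.0215 km
  4: 3.2005 km
  5: 9.9358 km
  → nearest: 4 (3.2005 km)
R at 42.8079°N, 13.8515°E:
  1: 9.7251 km
  2: 6.8721 km
  3: 6.2718 km
  4: 13.1082 km
  5: 10.4948 km
  → nearest: 3 (6.2718 km)
S at 42.8443°N, 13.9420°E:
  1: 10.3142 km
  2: 1.6424 km
  3: 8.3373 km
  4: 6.9044 km
  5: 12.7239 km
  → nearest: 2 (1.6424 km)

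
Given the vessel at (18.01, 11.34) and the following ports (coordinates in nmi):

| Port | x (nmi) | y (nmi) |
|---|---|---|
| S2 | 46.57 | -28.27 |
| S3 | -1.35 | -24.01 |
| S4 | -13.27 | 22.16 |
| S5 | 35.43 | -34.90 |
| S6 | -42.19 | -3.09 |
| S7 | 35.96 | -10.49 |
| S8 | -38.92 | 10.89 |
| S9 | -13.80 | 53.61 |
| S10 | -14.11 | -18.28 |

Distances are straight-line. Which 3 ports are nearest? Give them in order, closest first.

Distances from (18.01, 11.34):
S2: √((28.56)² + (-39.61)²) = √(815.6736 + 1568.9521) = 48.83 nmi
S3: √((-19.36)² + (-35.35)²) = √(374.8096 + 1249.6225) = 40.30 nmi
S4: √((-31.28)² + (10.82)²) = √(978.4384 + 117.0724) = 33.10 nmi
S5: √((17.42)² + (-46.24)²) = √(303.4564 + 2138.1376) = 49.41 nmi
S6: √((-60.20)² + (-14.43)²) = √(3624.0400 + 208.2249) = 61.91 nmi
S7: √((17.95)² + (-21.83)²) = √(322.2025 + 476.5489) = 28.26 nmi
S8: √((-56.93)² + (-0.45)²) = √(3241.0249 + 0.2025) = 56.93 nmi
S9: √((-31.81)² + (42.27)²) = √(1011.8761 + 1786.7529) = 52.90 nmi
S10: √((-32.12)² + (-29.62)²) = √(1031.6944 + 877.3444) = 43.69 nmi
Sorted: S7 (28.26 nmi) < S4 (33.10 nmi) < S3 (40.30 nmi) < S10 (43.69 nmi) < S2 (48.83 nmi) < …

S7, S4, S3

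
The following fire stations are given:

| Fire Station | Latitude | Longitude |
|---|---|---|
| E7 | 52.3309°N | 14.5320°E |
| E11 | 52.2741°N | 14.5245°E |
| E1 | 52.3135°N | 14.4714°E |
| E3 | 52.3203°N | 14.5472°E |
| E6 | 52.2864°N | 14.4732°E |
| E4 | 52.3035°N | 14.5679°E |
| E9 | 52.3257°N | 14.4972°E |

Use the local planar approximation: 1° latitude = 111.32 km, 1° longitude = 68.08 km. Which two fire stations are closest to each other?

E7 and E3

Pairwise distances:
E7–E3: √((-0.0106·111.32)² + (0.0152·68.08)²) = √(1.392381 + 1.070844) = 1.5695 km
E1–E9: √((0.0122·111.32)² + (0.0258·68.08)²) = √(1.844446 + 3.085166) = 2.2203 km
E3–E4: √((-0.0168·111.32)² + (0.0207·68.08)²) = √(3.497558 + 1.986002) = 2.3417 km
E7–E9: √((-0.0052·111.32)² + (-0.0348·68.08)²) = √(0.335084 + 5.613033) = 2.4389 km
E1–E6: √((-0.0271·111.32)² + (0.0018·68.08)²) = √(9.100913 + 0.015017) = 3.0193 km
E3–E9: √((0.0054·111.32)² + (-0.0500·68.08)²) = √(0.361355 + 11.587216) = 3.4567 km
E11–E6: √((0.0123·111.32)² + (-0.0513·68.08)²) = √(1.874807 + 12.197584) = 3.7513 km
E7–E4: √((-0.0274·111.32)² + (0.0359·68.08)²) = √(9.303525 + 5.973488) = 3.9086 km
E11–E4: √((0.0294·111.32)² + (0.0434·68.08)²) = √(10.711272 + 8.730087) = 4.4092 km
E7–E1: √((-0.0174·111.32)² + (-0.0606·68.08)²) = √(3.751845 + 17.020971) = 4.5577 km
E6–E9: √((0.0393·111.32)² + (0.0240·68.08)²) = √(19.139540 + 2.669695) = 4.6700 km
E1–E3: √((0.0068·111.32)² + (0.0758·68.08)²) = √(0.573013 + 26.630389) = 5.2157 km
E11–E3: √((0.0462·111.32)² + (0.0227·68.08)²) = √(26.450284 + 2.388311) = 5.3702 km
E4–E9: √((0.0222·111.32)² + (-0.0707·68.08)²) = √(6.107343 + 23.167433) = 5.4106 km
E11–E1: √((0.0394·111.32)² + (-0.0531·68.08)²) = √(19.237066 + 13.068572) = 5.6838 km
E11–E9: √((0.0516·111.32)² + (-0.0273·68.08)²) = √(32.994823 + 3.454334) = 6.0373 km
E3–E6: √((-0.0339·111.32)² + (-0.0740·68.08)²) = √(14.241174 + 25.380638) = 6.2946 km
E7–E11: √((-0.0568·111.32)² + (-0.0075·68.08)²) = √(39.980025 + 0.260712) = 6.3436 km
E7–E6: √((-0.0445·111.32)² + (-0.0588·68.08)²) = √(24.539540 + 16.024842) = 6.3690 km
E1–E4: √((-0.0100·111.32)² + (0.0965·68.08)²) = √(1.239214 + 43.161221) = 6.6634 km
E6–E4: √((0.0171·111.32)² + (0.0947·68.08)²) = √(3.623586 + 41.566078) = 6.7223 km
Closest pair: E7–E3 at 1.5695 km.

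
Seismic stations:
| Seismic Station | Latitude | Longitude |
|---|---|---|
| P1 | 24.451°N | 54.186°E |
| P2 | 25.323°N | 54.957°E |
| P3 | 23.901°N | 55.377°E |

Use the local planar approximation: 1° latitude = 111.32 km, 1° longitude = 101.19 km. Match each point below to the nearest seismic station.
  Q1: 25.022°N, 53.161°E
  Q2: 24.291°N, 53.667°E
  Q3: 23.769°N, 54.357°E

Q1→P1; Q2→P1; Q3→P1

Q1 at 25.022°N, 53.161°E:
  P1: √((-0.571·111.32)² + (1.025·101.19)²) = √(4040.34650 + 10757.78654) = 121.648 km
  P2: √((0.301·111.32)² + (1.796·101.19)²) = √(1122.74049 + 33028.42440) = 184.800 km
  P3: √((-1.121·111.32)² + (2.216·101.19)²) = √(15572.47422 + 50282.25011) = 256.622 km
  → nearest: P1 (121.648 km)
Q2 at 24.291°N, 53.667°E:
  P1: √((0.160·111.32)² + (0.519·101.19)²) = √(317.23885 + 2758.09936) = 55.456 km
  P2: √((1.032·111.32)² + (1.290·101.19)²) = √(13197.92907 + 17039.41233) = 173.889 km
  P3: √((-0.390·111.32)² + (1.710·101.19)²) = √(1884.84486 + 29941.07662) = 178.398 km
  → nearest: P1 (55.456 km)
Q3 at 23.769°N, 54.357°E:
  P1: √((0.682·111.32)² + (-0.171·101.19)²) = √(5763.88284 + 299.41077) = 77.867 km
  P2: √((1.554·111.32)² + (0.600·101.19)²) = √(29925.98296 + 3686.18980) = 183.336 km
  P3: √((0.132·111.32)² + (1.020·101.19)²) = √(215.92069 + 10653.08851) = 104.255 km
  → nearest: P1 (77.867 km)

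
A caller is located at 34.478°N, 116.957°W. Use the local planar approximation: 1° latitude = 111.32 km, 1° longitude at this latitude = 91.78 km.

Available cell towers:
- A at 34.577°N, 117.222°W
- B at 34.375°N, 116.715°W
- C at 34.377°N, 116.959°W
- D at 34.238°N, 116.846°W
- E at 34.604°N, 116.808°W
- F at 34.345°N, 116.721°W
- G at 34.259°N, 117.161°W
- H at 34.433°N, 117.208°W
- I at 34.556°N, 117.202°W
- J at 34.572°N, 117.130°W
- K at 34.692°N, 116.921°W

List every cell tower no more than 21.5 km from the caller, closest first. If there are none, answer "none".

Distances from 34.478°N, 116.957°W:
A: √((0.099·111.32)² + (-0.265·91.78)²) = √(121.45539 + 591.54509) = 26.702 km
B: √((-0.103·111.32)² + (0.242·91.78)²) = √(131.46824 + 493.31786) = 24.996 km
C: √((-0.101·111.32)² + (-0.002·91.78)²) = √(126.41224 + 0.03369) = 11.245 km
D: √((-0.240·111.32)² + (0.111·91.78)²) = √(713.78740 + 103.78679) = 28.593 km
E: √((0.126·111.32)² + (0.149·91.78)²) = √(196.73765 + 187.01164) = 19.590 km
F: √((-0.133·111.32)² + (0.236·91.78)²) = √(219.20461 + 469.15907) = 26.237 km
G: √((-0.219·111.32)² + (-0.204·91.78)²) = √(594.33954 + 350.55522) = 30.739 km
H: √((-0.045·111.32)² + (-0.251·91.78)²) = √(25.09409 + 530.69323) = 23.575 km
I: √((0.078·111.32)² + (-0.245·91.78)²) = √(75.39379 + 505.62469) = 24.104 km
J: √((0.094·111.32)² + (-0.173·91.78)²) = √(109.49697 + 252.10898) = 19.016 km
K: √((0.214·111.32)² + (0.036·91.78)²) = √(567.51055 + 10.91694) = 24.051 km
Threshold 21.5 km: C (11.245 km), J (19.016 km), E (19.590 km) are within range.

C, J, E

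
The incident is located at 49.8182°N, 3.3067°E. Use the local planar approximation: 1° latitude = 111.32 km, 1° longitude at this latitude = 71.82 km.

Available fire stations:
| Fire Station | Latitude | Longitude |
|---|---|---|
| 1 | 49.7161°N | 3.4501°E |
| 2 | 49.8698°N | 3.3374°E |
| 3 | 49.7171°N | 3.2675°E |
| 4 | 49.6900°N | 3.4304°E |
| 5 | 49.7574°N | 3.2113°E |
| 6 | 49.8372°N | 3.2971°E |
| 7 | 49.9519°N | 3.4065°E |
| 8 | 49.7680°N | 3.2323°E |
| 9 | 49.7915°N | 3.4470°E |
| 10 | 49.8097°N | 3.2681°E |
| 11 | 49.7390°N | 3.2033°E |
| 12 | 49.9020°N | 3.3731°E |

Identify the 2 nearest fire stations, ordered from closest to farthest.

6, 10

Distances from 49.8182°N, 3.3067°E:
1: 15.3379 km
2: 6.1527 km
3: 11.6012 km
4: 16.8106 km
5: 9.6309 km
6: 2.2246 km
7: 16.5195 km
8: 7.7318 km
9: 10.5056 km
10: 2.9293 km
11: 11.5273 km
12: 10.4769 km
Sorted: 6 (2.2246 km) < 10 (2.9293 km) < 2 (6.1527 km) < 8 (7.7318 km) < …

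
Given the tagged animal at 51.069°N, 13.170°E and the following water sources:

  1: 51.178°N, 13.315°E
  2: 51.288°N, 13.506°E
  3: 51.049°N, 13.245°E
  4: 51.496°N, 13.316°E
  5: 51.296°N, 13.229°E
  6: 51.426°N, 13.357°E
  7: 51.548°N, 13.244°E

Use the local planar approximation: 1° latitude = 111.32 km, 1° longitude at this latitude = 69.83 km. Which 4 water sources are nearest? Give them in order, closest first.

Distances from 51.069°N, 13.170°E:
1: 15.804 km
2: 33.836 km
3: 5.691 km
4: 48.615 km
5: 25.603 km
6: 41.832 km
7: 53.572 km
Sorted: 3 (5.691 km) < 1 (15.804 km) < 5 (25.603 km) < 2 (33.836 km) < 6 (41.832 km) < 4 (48.615 km) < …

3, 1, 5, 2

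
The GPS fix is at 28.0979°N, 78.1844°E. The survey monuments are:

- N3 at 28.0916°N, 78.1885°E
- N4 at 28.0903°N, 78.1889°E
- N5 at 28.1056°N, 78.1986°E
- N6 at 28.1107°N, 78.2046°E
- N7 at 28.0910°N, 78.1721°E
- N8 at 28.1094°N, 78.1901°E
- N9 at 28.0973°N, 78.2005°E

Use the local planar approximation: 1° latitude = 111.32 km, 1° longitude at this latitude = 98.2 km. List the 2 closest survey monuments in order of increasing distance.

N3, N4

Distances from 28.0979°N, 78.1844°E:
N3: √((-0.0063·111.32)² + (0.0041·98.2)²) = √(0.491844 + 0.162103) = 0.8087 km
N4: √((-0.0076·111.32)² + (0.0045·98.2)²) = √(0.715770 + 0.195276) = 0.9545 km
N5: √((0.0077·111.32)² + (0.0142·98.2)²) = √(0.734730 + 1.944463) = 1.6368 km
N6: √((0.0128·111.32)² + (0.0202·98.2)²) = √(2.030329 + 3.934828) = 2.4424 km
N7: √((-0.0069·111.32)² + (-0.0123·98.2)²) = √(0.589990 + 1.458926) = 1.4314 km
N8: √((0.0115·111.32)² + (0.0057·98.2)²) = √(1.638861 + 0.313309) = 1.3972 km
N9: √((-0.0006·111.32)² + (0.0161·98.2)²) = √(0.004461 + 2.499624) = 1.5824 km
Sorted: N3 (0.8087 km) < N4 (0.9545 km) < N8 (1.3972 km) < N7 (1.4314 km) < …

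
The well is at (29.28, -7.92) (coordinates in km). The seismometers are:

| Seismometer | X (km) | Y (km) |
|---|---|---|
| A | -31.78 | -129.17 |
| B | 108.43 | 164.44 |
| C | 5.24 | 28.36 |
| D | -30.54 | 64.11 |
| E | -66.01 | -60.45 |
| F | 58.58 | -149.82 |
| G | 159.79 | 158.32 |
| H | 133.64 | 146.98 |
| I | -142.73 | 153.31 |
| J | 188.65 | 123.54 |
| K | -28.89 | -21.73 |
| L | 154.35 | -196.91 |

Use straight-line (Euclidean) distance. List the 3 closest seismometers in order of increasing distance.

Distances from (29.28, -7.92):
A: √((-61.06)² + (-121.25)²) = √(3728.3236 + 14701.5625) = 135.76 km
B: √((79.15)² + (172.36)²) = √(6264.7225 + 29707.9696) = 189.66 km
C: √((-24.04)² + (36.28)²) = √(577.9216 + 1316.2384) = 43.52 km
D: √((-59.82)² + (72.03)²) = √(3578.4324 + 5188.3209) = 93.63 km
E: √((-95.29)² + (-52.53)²) = √(9080.1841 + 2759.4009) = 108.81 km
F: √((29.30)² + (-141.90)²) = √(858.4900 + 20135.6100) = 144.89 km
G: √((130.51)² + (166.24)²) = √(17032.8601 + 27635.7376) = 211.35 km
H: √((104.36)² + (154.90)²) = √(10891.0096 + 23994.0100) = 186.78 km
I: √((-172.01)² + (161.23)²) = √(29587.4401 + 25995.1129) = 235.76 km
J: √((159.37)² + (131.46)²) = √(25398.7969 + 17281.7316) = 206.59 km
K: √((-58.17)² + (-13.81)²) = √(3383.7489 + 190.7161) = 59.79 km
L: √((125.07)² + (-188.99)²) = √(15642.5049 + 35717.2201) = 226.63 km
Sorted: C (43.52 km) < K (59.79 km) < D (93.63 km) < E (108.81 km) < A (135.76 km) < …

C, K, D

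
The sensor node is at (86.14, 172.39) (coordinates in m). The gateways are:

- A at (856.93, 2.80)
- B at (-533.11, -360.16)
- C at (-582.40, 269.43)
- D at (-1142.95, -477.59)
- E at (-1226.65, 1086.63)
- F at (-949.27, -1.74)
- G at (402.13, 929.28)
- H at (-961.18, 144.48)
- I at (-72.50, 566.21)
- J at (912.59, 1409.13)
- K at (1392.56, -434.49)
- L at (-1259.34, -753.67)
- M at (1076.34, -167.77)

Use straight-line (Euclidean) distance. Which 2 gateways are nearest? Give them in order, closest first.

Distances from (86.14, 172.39):
A: √((770.79)² + (-169.59)²) = √(594117.2241 + 28760.7681) = 789.23 m
B: √((-619.25)² + (-532.55)²) = √(383470.5625 + 283609.5025) = 816.75 m
C: √((-668.54)² + (97.04)²) = √(446945.7316 + 9416.7616) = 675.55 m
D: √((-1229.09)² + (-649.98)²) = √(1510662.2281 + 422474.0004) = 1390.37 m
E: √((-1312.79)² + (914.24)²) = √(1723417.5841 + 835834.7776) = 1599.77 m
F: √((-1035.41)² + (-174.13)²) = √(1072073.8681 + 30321.2569) = 1049.95 m
G: √((315.99)² + (756.89)²) = √(99849.6801 + 572882.4721) = 820.20 m
H: √((-1047.32)² + (-27.91)²) = √(1096879.1824 + 778.9681) = 1047.69 m
I: √((-158.64)² + (393.82)²) = √(25166.6496 + 155094.1924) = 424.57 m
J: √((826.45)² + (1236.74)²) = √(683019.6025 + 1529525.8276) = 1487.46 m
K: √((1306.42)² + (-606.88)²) = √(1706733.2164 + 368303.3344) = 1440.50 m
L: √((-1345.48)² + (-926.06)²) = √(1810316.4304 + 857587.1236) = 1633.37 m
M: √((990.20)² + (-340.16)²) = √(980496.0400 + 115708.8256) = 1047.00 m
Sorted: I (424.57 m) < C (675.55 m) < A (789.23 m) < B (816.75 m) < …

I, C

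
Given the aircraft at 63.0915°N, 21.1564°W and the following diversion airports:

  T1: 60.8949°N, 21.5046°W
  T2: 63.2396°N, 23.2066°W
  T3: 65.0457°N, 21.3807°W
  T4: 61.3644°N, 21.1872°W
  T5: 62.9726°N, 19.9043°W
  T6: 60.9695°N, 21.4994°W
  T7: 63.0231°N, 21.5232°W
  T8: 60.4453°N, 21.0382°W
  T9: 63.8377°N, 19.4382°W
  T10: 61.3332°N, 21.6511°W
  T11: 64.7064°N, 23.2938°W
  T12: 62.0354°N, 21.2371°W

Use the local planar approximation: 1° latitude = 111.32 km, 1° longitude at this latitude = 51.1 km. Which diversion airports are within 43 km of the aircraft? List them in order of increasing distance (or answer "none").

Distances from 63.0915°N, 21.1564°W:
T1: √((-2.1966·111.32)² + (-0.3482·51.1)²) = √(59792.726019 + 316.591561) = 245.1720 km
T2: √((0.1481·111.32)² + (-2.0502·51.1)²) = √(271.804418 + 10975.751322) = 106.0545 km
T3: √((1.9542·111.32)² + (-0.2243·51.1)²) = √(47324.323366 + 131.371255) = 217.8433 km
T4: √((-1.7271·111.32)² + (-0.0308·51.1)²) = √(36964.204450 + 2.477098) = 192.2672 km
T5: √((-0.1189·111.32)² + (1.2521·51.1)²) = √(175.190319 + 4093.735993) = 65.3370 km
T6: √((-2.1220·111.32)² + (-0.3430·51.1)²) = √(55800.379739 + 307.206245) = 236.8704 km
T7: √((-0.0684·111.32)² + (-0.3668·51.1)²) = √(57.977382 + 351.318043) = 20.2311 km
T8: √((-2.6462·111.32)² + (0.1182·51.1)²) = √(86774.421199 + 36.481842) = 294.6369 km
T9: √((0.7462·111.32)² + (1.7182·51.1)²) = √(6900.123831 + 7708.843512) = 120.8676 km
T10: √((-1.7583·111.32)² + (-0.4947·51.1)²) = √(38311.781531 + 639.036436) = 197.3596 km
T11: √((1.6149·111.32)² + (-2.1374·51.1)²) = √(32317.493073 + 11929.257423) = 210.3491 km
T12: √((-1.0561·111.32)² + (-0.0807·51.1)²) = √(13821.541452 + 17.005479) = 117.6374 km
Threshold 43 km: T7 (20.2311 km) is within range.

T7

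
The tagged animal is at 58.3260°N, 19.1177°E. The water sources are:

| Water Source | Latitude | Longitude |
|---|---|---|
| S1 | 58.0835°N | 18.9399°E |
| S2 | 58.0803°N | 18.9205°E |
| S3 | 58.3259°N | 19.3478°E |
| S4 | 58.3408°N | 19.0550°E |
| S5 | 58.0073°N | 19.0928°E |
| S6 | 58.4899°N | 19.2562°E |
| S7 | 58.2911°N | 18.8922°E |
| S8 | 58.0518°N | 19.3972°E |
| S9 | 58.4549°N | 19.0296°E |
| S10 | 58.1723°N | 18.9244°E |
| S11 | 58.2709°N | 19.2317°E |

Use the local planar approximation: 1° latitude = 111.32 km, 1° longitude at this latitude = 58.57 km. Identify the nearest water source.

S4

Distances from 58.3260°N, 19.1177°E:
S1: √((-0.2425·111.32)² + (-0.1778·58.57)²) = √(728.735424 + 108.446106) = 28.9341 km
S2: √((-0.2457·111.32)² + (-0.1972·58.57)²) = √(748.094925 + 133.402592) = 29.6900 km
S3: √((-0.0001·111.32)² + (0.2301·58.57)²) = √(0.000124 + 181.628370) = 13.4770 km
S4: √((0.0148·111.32)² + (-0.0627·58.57)²) = √(2.714375 + 13.486074) = 4.0250 km
S5: √((-0.3187·111.32)² + (-0.0249·58.57)²) = √(1258.666062 + 2.126910) = 35.5076 km
S6: √((0.1639·111.32)² + (0.1385·58.57)²) = √(332.892724 + 65.803652) = 19.9674 km
S7: √((-0.0349·111.32)² + (-0.2255·58.57)²) = √(15.093753 + 174.438981) = 13.7671 km
S8: √((-0.2742·111.32)² + (0.2795·58.57)²) = √(931.711157 + 267.987213) = 34.6367 km
S9: √((0.1289·111.32)² + (-0.0881·58.57)²) = √(205.898048 + 26.625775) = 15.2487 km
S10: √((-0.1537·111.32)² + (-0.1933·58.57)²) = √(292.748130 + 128.178196) = 20.5165 km
S11: √((-0.0551·111.32)² + (0.1140·58.57)²) = √(37.622668 + 44.582062) = 9.0667 km
Minimum: S4 at 4.0250 km.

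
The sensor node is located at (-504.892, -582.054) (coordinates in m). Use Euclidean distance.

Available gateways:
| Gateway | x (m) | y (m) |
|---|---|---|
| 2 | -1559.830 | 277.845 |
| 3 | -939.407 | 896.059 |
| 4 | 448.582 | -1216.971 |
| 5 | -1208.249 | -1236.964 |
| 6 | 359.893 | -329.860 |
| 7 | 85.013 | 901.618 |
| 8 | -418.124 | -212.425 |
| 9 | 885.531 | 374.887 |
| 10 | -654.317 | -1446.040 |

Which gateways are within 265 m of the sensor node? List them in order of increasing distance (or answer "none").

Distances from (-504.892, -582.054):
2: 1361.000 m
3: 1540.656 m
4: 1145.527 m
5: 961.051 m
6: 900.808 m
7: 1596.644 m
8: 379.677 m
9: 1687.902 m
10: 876.812 m
Threshold 265 m: none within range.

none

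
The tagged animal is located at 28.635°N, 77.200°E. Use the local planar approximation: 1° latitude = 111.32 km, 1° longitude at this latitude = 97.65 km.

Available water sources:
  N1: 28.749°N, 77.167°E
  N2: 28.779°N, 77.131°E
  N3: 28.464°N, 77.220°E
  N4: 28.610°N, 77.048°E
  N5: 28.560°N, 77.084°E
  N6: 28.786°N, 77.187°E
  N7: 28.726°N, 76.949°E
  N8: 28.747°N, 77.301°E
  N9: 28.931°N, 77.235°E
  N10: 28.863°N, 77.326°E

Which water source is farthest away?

Distances from 28.635°N, 77.200°E:
N1: 13.093 km
N2: 17.389 km
N3: 19.136 km
N4: 15.101 km
N5: 14.072 km
N6: 16.857 km
N7: 26.521 km
N8: 15.897 km
N9: 33.127 km
N10: 28.206 km
Maximum: N9 at 33.127 km.

N9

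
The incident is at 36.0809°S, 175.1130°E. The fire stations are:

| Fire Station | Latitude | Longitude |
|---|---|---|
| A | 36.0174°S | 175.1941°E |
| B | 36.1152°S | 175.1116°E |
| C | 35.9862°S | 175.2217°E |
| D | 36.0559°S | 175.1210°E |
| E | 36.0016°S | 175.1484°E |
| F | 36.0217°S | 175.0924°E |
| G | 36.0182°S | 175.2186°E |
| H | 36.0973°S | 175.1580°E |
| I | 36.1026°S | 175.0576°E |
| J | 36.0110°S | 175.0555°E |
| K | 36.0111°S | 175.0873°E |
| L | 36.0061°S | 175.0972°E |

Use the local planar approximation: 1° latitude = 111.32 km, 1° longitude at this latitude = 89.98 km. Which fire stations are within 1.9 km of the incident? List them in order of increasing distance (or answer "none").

none

Distances from 36.0809°S, 175.1130°E:
A: √((0.0635·111.32)² + (0.0811·89.98)²) = √(49.968216 + 53.251726) = 10.1597 km
B: √((-0.0343·111.32)² + (-0.0014·89.98)²) = √(14.579232 + 0.015869) = 3.8204 km
C: √((0.0947·111.32)² + (0.1087·89.98)²) = √(111.133848 + 95.664557) = 14.3805 km
D: √((0.0250·111.32)² + (0.0080·89.98)²) = √(7.745089 + 0.518170) = 2.8746 km
E: √((0.0793·111.32)² + (0.0354·89.98)²) = √(77.927864 + 10.146085) = 9.3848 km
F: √((0.0592·111.32)² + (-0.0206·89.98)²) = √(43.429998 + 3.435788) = 6.8459 km
G: √((0.0627·111.32)² + (0.1056·89.98)²) = √(48.717105 + 90.285876) = 11.7900 km
H: √((-0.0164·111.32)² + (0.0450·89.98)²) = √(3.332991 + 16.395211) = 4.4416 km
I: √((-0.0217·111.32)² + (-0.0554·89.98)²) = √(5.835336 + 24.849148) = 5.5394 km
J: √((0.0699·111.32)² + (-0.0575·89.98)²) = √(60.548132 + 26.768724) = 9.3443 km
K: √((0.0698·111.32)² + (-0.0257·89.98)²) = √(60.375013 + 5.347592) = 8.1069 km
L: √((0.0748·111.32)² + (-0.0158·89.98)²) = √(69.334532 + 2.021185) = 8.4472 km
Threshold 1.9 km: none within range.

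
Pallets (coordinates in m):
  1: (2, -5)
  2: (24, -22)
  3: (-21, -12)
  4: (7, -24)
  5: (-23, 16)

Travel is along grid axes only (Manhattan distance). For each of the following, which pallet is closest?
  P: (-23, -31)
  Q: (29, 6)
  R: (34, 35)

P at (-23, -31):
  1: 51 m
  2: 56 m
  3: 21 m
  4: 37 m
  5: 47 m
  → nearest: 3 (21 m)
Q at (29, 6):
  1: 38 m
  2: 33 m
  3: 68 m
  4: 52 m
  5: 62 m
  → nearest: 2 (33 m)
R at (34, 35):
  1: 72 m
  2: 67 m
  3: 102 m
  4: 86 m
  5: 76 m
  → nearest: 2 (67 m)

P→3; Q→2; R→2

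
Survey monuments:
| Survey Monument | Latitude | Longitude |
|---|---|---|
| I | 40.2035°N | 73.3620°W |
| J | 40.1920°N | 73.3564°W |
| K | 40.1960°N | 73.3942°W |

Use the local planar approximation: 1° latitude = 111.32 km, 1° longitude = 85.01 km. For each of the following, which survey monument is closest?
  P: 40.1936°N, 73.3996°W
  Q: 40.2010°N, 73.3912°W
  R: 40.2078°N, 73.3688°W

P at 40.1936°N, 73.3996°W:
  I: 3.3810 km
  J: 3.6767 km
  K: 0.5311 km
  → nearest: K (0.5311 km)
Q at 40.2010°N, 73.3912°W:
  I: 2.4978 km
  J: 3.1234 km
  K: 0.6122 km
  → nearest: K (0.6122 km)
R at 40.2078°N, 73.3688°W:
  I: 0.7505 km
  J: 2.0505 km
  K: 2.5274 km
  → nearest: I (0.7505 km)

P→K; Q→K; R→I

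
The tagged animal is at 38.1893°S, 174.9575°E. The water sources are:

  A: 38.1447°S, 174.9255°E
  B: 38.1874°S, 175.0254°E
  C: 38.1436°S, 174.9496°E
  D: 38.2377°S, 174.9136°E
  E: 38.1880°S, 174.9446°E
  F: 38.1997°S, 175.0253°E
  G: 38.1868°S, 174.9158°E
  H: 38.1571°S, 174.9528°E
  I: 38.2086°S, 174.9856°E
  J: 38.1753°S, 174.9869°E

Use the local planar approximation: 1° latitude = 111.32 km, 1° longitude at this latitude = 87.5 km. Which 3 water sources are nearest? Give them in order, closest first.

Distances from 38.1893°S, 174.9575°E:
A: 5.7000 km
B: 5.9450 km
C: 5.1341 km
D: 6.6170 km
E: 1.1380 km
F: 6.0444 km
G: 3.6593 km
H: 3.6080 km
I: 3.2652 km
J: 3.0078 km
Sorted: E (1.1380 km) < J (3.0078 km) < I (3.2652 km) < H (3.6080 km) < G (3.6593 km) < …

E, J, I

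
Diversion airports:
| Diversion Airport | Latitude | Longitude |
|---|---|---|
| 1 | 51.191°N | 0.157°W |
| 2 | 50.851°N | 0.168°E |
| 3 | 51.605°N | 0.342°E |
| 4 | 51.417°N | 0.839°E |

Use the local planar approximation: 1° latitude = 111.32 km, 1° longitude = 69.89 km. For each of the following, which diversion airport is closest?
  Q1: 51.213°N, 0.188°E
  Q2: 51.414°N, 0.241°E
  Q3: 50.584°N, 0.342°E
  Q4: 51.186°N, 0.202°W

Q1→1; Q2→3; Q3→2; Q4→1

Q1 at 51.213°N, 0.188°E:
  1: 24.236 km
  2: 40.322 km
  3: 44.945 km
  4: 50.851 km
  → nearest: 1 (24.236 km)
Q2 at 51.414°N, 0.241°E:
  1: 37.283 km
  2: 62.880 km
  3: 22.403 km
  4: 41.796 km
  → nearest: 3 (22.403 km)
Q3 at 50.584°N, 0.342°E:
  1: 76.040 km
  2: 32.114 km
  3: 113.658 km
  4: 99.022 km
  → nearest: 2 (32.114 km)
Q4 at 51.186°N, 0.202°W:
  1: 3.194 km
  2: 45.381 km
  3: 60.176 km
  4: 77.166 km
  → nearest: 1 (3.194 km)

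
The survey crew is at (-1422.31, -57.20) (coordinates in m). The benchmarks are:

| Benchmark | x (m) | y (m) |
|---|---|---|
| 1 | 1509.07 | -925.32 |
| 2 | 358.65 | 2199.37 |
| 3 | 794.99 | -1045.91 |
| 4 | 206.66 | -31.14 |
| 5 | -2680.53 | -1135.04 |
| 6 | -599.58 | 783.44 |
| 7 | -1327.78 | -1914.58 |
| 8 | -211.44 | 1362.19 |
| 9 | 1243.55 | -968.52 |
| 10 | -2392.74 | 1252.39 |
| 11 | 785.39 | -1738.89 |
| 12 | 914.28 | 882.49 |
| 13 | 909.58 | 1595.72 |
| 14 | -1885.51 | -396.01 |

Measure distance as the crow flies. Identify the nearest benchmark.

Distances from (-1422.31, -57.20):
1: √((2931.38)² + (-868.12)²) = √(8592988.7044 + 753632.3344) = 3057.22 m
2: √((1780.96)² + (2256.57)²) = √(3171818.5216 + 5092108.1649) = 2874.70 m
3: √((2217.30)² + (-988.71)²) = √(4916419.2900 + 977547.4641) = 2427.75 m
4: √((1628.97)² + (26.06)²) = √(2653543.2609 + 679.1236) = 1629.18 m
5: √((-1258.22)² + (-1077.84)²) = √(1583117.5684 + 1161739.0656) = 1656.76 m
6: √((822.73)² + (840.64)²) = √(676884.6529 + 706675.6096) = 1176.25 m
7: √((94.53)² + (-1857.38)²) = √(8935.9209 + 3449860.4644) = 1859.78 m
8: √((1210.87)² + (1419.39)²) = √(1466206.1569 + 2014667.9721) = 1865.71 m
9: √((2665.86)² + (-911.32)²) = √(7106809.5396 + 830504.1424) = 2817.32 m
10: √((-970.43)² + (1309.59)²) = √(941734.3849 + 1715025.9681) = 1629.96 m
11: √((2207.70)² + (-1681.69)²) = √(4873939.2900 + 2828081.2561) = 2775.25 m
12: √((2336.59)² + (939.69)²) = √(5459652.8281 + 883017.2961) = 2518.47 m
13: √((2331.89)² + (1652.92)²) = √(5437710.9721 + 2732144.5264) = 2858.30 m
14: √((-463.20)² + (-338.81)²) = √(214554.2400 + 114792.2161) = 573.89 m
Minimum: 14 at 573.89 m.

14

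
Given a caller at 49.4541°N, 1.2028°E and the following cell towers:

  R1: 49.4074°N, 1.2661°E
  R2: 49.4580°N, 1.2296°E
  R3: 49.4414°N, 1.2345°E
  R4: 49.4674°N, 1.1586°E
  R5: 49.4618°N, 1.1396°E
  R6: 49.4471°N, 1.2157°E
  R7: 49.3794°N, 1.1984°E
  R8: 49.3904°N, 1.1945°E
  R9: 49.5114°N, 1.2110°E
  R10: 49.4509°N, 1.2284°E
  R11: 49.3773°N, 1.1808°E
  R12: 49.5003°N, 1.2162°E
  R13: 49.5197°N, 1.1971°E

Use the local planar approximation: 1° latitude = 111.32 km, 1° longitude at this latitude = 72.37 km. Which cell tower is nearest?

R6

Distances from 49.4541°N, 1.2028°E:
R1: 6.9290 km
R2: 1.9875 km
R3: 2.6948 km
R4: 3.5248 km
R5: 4.6534 km
R6: 1.2160 km
R7: 8.3217 km
R8: 7.1165 km
R9: 6.4062 km
R10: 1.8866 km
R11: 8.6964 km
R12: 5.2336 km
R13: 7.3142 km
Minimum: R6 at 1.2160 km.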